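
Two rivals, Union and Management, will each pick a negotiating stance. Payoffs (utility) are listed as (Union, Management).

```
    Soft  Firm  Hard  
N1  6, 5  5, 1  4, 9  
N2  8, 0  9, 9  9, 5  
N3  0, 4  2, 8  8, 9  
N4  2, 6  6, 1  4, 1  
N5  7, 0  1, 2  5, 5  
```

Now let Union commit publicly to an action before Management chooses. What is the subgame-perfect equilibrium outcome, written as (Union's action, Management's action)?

(N2, Firm)

Backward induction with Union moving first.
- N1: Management compares 5, 1, 9 and picks Hard; Union would get 4.
- N2: Management compares 0, 9, 5 and picks Firm; Union would get 9.
- N3: Management compares 4, 8, 9 and picks Hard; Union would get 8.
- N4: Management compares 6, 1, 1 and picks Soft; Union would get 2.
- N5: Management compares 0, 2, 5 and picks Hard; Union would get 5.
Union's induced payoffs are 4, 9, 8, 2, 5, so Union commits to N2. Subgame-perfect outcome: (N2, Firm) with payoffs (9, 9).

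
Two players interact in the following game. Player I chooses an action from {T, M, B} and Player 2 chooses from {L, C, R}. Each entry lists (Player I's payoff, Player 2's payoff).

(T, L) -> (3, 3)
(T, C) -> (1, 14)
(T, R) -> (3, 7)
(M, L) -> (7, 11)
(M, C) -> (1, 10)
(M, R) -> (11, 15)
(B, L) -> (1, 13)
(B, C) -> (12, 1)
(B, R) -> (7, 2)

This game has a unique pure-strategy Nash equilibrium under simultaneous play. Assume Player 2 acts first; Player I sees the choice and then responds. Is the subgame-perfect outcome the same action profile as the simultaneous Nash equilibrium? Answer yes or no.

yes

Player I best-responds to each possible Player 2 move:
- L: BR = M, leader payoff 11.
- C: BR = B, leader payoff 1.
- R: BR = M, leader payoff 15.
Among 11, 1, 15, the best is 15 at R. Subgame-perfect outcome: (M, R) with payoffs (11, 15).
For the simultaneous game, intersect best replies.
Player I's best replies: L→M; C→B; R→M.
Player 2's best replies: T→C; M→R; B→L.
Only (M, R) has each player best-responding; Nash payoffs (11, 15).
Sequential outcome (M, R) coincides with the Nash profile (M, R).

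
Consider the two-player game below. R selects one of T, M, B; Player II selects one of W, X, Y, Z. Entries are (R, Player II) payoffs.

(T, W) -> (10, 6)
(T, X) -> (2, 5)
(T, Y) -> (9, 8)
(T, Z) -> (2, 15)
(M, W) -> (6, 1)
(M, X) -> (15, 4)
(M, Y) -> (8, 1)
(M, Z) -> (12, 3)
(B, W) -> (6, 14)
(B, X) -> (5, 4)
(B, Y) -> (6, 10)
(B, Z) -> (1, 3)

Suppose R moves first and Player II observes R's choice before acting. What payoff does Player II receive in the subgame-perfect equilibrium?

4

Solve by backward induction (R leads).
- T: BR = Z, leader payoff 2.
- M: BR = X, leader payoff 15.
- B: BR = W, leader payoff 6.
Among 2, 15, 6, the best is 15 at M. Subgame-perfect outcome: (M, X) with payoffs (15, 4).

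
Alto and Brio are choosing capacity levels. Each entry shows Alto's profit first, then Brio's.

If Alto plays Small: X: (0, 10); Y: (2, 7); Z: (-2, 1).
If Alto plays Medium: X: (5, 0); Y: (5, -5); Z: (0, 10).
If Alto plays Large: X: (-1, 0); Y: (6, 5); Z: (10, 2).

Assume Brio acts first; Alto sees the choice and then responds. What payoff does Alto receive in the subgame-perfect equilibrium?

6

Alto best-responds to each possible Brio move:
- X → Alto plays Medium (best of 0, 5, -1); Brio gets 0.
- Y → Alto plays Large (best of 2, 5, 6); Brio gets 5.
- Z → Alto plays Large (best of -2, 0, 10); Brio gets 2.
Maximizing over 0, 5, 2, Brio chooses Y. Subgame-perfect outcome: (Large, Y) with payoffs (6, 5).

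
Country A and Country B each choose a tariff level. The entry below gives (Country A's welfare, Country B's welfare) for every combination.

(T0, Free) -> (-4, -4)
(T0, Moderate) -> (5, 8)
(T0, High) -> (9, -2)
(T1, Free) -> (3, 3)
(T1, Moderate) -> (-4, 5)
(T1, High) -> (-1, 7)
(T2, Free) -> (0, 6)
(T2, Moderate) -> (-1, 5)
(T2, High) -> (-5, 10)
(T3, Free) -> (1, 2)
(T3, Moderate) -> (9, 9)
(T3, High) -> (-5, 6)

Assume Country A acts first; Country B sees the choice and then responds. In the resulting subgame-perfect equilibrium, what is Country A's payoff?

9

Solve by backward induction (Country A leads).
- T0: Country B compares -4, 8, -2 and picks Moderate; Country A would get 5.
- T1: Country B compares 3, 5, 7 and picks High; Country A would get -1.
- T2: Country B compares 6, 5, 10 and picks High; Country A would get -5.
- T3: Country B compares 2, 9, 6 and picks Moderate; Country A would get 9.
Among 5, -1, -5, 9, the best is 9 at T3. Subgame-perfect outcome: (T3, Moderate) with payoffs (9, 9).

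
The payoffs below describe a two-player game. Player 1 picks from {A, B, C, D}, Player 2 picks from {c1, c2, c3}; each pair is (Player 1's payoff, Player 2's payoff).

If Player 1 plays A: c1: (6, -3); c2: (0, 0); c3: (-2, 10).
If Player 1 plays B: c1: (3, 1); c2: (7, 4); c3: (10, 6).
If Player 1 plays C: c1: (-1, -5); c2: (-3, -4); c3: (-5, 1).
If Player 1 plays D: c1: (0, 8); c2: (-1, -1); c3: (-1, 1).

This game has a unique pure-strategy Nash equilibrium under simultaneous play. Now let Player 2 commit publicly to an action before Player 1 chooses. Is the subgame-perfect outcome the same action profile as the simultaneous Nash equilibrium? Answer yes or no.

yes

Work backward from Player 1's decision.
- c1: BR = A, leader payoff -3.
- c2: BR = B, leader payoff 4.
- c3: BR = B, leader payoff 6.
Maximizing over -3, 4, 6, Player 2 chooses c3. Subgame-perfect outcome: (B, c3) with payoffs (10, 6).
Under simultaneous play:
Player 1's best replies: c1→A; c2→B; c3→B.
Player 2's best replies: A→c3; B→c3; C→c3; D→c1.
The unique mutual best reply is (B, c3), giving (10, 6).
Sequential outcome (B, c3) coincides with the Nash profile (B, c3).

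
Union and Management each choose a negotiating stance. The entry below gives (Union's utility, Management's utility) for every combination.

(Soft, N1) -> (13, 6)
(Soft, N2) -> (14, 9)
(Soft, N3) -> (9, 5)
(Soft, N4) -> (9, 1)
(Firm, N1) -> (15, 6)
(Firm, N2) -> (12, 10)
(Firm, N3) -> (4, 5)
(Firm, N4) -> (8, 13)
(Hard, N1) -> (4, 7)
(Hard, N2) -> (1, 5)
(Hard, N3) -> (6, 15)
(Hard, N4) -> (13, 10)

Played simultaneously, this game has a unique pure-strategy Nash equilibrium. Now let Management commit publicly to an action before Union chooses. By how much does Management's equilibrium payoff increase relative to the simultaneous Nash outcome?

Solve by backward induction (Management leads).
- N1 → Union plays Firm (best of 13, 15, 4); Management gets 6.
- N2 → Union plays Soft (best of 14, 12, 1); Management gets 9.
- N3 → Union plays Soft (best of 9, 4, 6); Management gets 5.
- N4 → Union plays Hard (best of 9, 8, 13); Management gets 10.
Management's induced payoffs are 6, 9, 5, 10, so Management commits to N4. Subgame-perfect outcome: (Hard, N4) with payoffs (13, 10).
Under simultaneous play:
Union's best replies: N1→Firm; N2→Soft; N3→Soft; N4→Hard.
Management's best replies: Soft→N2; Firm→N4; Hard→N3.
Only (Soft, N2) has each player best-responding; Nash payoffs (14, 9).
Management's commitment gain: 10 − 9 = 1.

1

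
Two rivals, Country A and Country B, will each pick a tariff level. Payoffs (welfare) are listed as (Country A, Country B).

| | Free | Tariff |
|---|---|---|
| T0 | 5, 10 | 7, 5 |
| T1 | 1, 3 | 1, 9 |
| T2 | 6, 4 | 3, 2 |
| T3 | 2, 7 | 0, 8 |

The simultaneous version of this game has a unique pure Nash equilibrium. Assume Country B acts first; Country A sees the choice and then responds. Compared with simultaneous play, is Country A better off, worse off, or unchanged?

better off

Backward induction with Country B moving first.
- Free → Country A plays T2 (best of 5, 1, 6, 2); Country B gets 4.
- Tariff → Country A plays T0 (best of 7, 1, 3, 0); Country B gets 5.
Maximizing over 4, 5, Country B chooses Tariff. Subgame-perfect outcome: (T0, Tariff) with payoffs (7, 5).
For the simultaneous game, intersect best replies.
Country A's best replies: Free→T2; Tariff→T0.
Country B's best replies: T0→Free; T1→Tariff; T2→Free; T3→Tariff.
The unique mutual best reply is (T2, Free), giving (6, 4).
Country A earns 7 sequentially versus 6 at the Nash outcome: better off.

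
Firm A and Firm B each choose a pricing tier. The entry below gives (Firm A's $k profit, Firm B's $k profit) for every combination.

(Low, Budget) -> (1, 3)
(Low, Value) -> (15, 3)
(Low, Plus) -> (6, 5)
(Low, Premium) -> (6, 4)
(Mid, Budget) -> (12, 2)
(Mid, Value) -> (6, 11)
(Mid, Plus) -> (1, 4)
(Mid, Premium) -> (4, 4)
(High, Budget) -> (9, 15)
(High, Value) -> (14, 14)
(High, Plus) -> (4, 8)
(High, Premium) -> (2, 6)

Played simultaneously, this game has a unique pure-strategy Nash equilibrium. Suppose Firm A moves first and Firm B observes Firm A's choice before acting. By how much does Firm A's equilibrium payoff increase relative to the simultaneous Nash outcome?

3

Solve by backward induction (Firm A leads).
- Low: Firm B compares 3, 3, 5, 4 and picks Plus; Firm A would get 6.
- Mid: Firm B compares 2, 11, 4, 4 and picks Value; Firm A would get 6.
- High: Firm B compares 15, 14, 8, 6 and picks Budget; Firm A would get 9.
Among 6, 6, 9, the best is 9 at High. Subgame-perfect outcome: (High, Budget) with payoffs (9, 15).
For the simultaneous game, intersect best replies.
Firm A's best replies: Budget→Mid; Value→Low; Plus→Low; Premium→Low.
Firm B's best replies: Low→Plus; Mid→Value; High→Budget.
Only (Low, Plus) has each player best-responding; Nash payoffs (6, 5).
Firm A's commitment gain: 9 − 6 = 3.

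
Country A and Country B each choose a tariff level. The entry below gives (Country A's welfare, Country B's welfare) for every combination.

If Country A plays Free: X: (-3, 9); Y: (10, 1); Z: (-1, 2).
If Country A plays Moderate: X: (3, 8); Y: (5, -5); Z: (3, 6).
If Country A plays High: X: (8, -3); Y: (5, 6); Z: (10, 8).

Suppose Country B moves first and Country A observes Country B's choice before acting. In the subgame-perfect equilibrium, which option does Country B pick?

Z

Solve by backward induction (Country B leads).
- X: Country A compares -3, 3, 8 and picks High; Country B would get -3.
- Y: Country A compares 10, 5, 5 and picks Free; Country B would get 1.
- Z: Country A compares -1, 3, 10 and picks High; Country B would get 8.
Maximizing over -3, 1, 8, Country B chooses Z. Subgame-perfect outcome: (High, Z) with payoffs (10, 8).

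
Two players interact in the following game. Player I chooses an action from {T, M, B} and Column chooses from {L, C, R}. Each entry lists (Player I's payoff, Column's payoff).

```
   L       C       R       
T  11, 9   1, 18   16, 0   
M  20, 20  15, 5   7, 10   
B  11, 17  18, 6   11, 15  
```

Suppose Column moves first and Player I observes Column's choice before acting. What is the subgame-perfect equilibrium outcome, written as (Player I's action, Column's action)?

Solve by backward induction (Column leads).
- L: BR = M, leader payoff 20.
- C: BR = B, leader payoff 6.
- R: BR = T, leader payoff 0.
Column's induced payoffs are 20, 6, 0, so Column commits to L. Subgame-perfect outcome: (M, L) with payoffs (20, 20).

(M, L)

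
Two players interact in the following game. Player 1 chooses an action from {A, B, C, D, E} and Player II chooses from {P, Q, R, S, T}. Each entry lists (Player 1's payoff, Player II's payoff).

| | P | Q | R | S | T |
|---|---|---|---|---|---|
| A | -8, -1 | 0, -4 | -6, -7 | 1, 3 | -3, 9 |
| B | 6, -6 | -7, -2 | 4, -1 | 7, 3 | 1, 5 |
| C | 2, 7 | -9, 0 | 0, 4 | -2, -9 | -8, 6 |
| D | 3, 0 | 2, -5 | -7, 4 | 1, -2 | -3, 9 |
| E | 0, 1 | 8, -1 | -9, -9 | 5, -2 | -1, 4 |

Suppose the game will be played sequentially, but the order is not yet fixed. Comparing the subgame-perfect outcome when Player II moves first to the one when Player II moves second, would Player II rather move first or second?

second

If Player 1 leads: Player II's best replies are A→T, B→T, C→P, D→T, E→T; Player 1's induced payoffs -3, 1, 2, -3, -1; outcome (C, P), payoffs (2, 7).
If Player II leads: Player 1's best replies are P→B, Q→E, R→B, S→B, T→B; Player II's induced payoffs -6, -1, -1, 3, 5; outcome (B, T), payoffs (1, 5).
Player II gets 5 moving first and 7 moving second, so Player II prefers to move second.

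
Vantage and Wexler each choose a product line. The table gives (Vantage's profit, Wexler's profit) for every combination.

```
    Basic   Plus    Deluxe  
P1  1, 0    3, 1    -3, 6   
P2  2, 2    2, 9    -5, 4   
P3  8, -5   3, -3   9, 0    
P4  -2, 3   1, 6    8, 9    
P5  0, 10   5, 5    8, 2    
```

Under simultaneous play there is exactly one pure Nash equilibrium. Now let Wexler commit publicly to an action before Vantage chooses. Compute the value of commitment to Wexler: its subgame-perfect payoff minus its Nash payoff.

5

Backward induction with Wexler moving first.
- Basic → Vantage plays P3 (best of 1, 2, 8, -2, 0); Wexler gets -5.
- Plus → Vantage plays P5 (best of 3, 2, 3, 1, 5); Wexler gets 5.
- Deluxe → Vantage plays P3 (best of -3, -5, 9, 8, 8); Wexler gets 0.
Wexler's induced payoffs are -5, 5, 0, so Wexler commits to Plus. Subgame-perfect outcome: (P5, Plus) with payoffs (5, 5).
Now find the simultaneous Nash equilibrium.
Vantage's best replies: Basic→P3; Plus→P5; Deluxe→P3.
Wexler's best replies: P1→Deluxe; P2→Plus; P3→Deluxe; P4→Deluxe; P5→Basic.
Only (P3, Deluxe) has each player best-responding; Nash payoffs (9, 0).
Wexler's commitment gain: 5 − 0 = 5.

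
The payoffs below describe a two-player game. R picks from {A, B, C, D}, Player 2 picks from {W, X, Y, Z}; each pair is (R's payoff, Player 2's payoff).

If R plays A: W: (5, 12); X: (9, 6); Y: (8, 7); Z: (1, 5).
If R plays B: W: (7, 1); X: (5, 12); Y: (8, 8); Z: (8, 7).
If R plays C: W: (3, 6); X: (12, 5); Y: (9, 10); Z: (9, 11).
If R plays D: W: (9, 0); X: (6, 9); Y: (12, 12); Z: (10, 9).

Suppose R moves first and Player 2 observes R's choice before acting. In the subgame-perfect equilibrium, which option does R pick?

D

Solve by backward induction (R leads).
- A: BR = W, leader payoff 5.
- B: BR = X, leader payoff 5.
- C: BR = Z, leader payoff 9.
- D: BR = Y, leader payoff 12.
Among 5, 5, 9, 12, the best is 12 at D. Subgame-perfect outcome: (D, Y) with payoffs (12, 12).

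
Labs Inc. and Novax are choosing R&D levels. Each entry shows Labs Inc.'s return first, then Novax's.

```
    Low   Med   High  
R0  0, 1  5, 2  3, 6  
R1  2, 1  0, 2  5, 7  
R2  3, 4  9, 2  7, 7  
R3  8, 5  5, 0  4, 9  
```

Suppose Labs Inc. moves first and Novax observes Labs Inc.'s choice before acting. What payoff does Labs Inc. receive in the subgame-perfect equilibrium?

7

Solve by backward induction (Labs Inc. leads).
- R0 → Novax plays High (best of 1, 2, 6); Labs Inc. gets 3.
- R1 → Novax plays High (best of 1, 2, 7); Labs Inc. gets 5.
- R2 → Novax plays High (best of 4, 2, 7); Labs Inc. gets 7.
- R3 → Novax plays High (best of 5, 0, 9); Labs Inc. gets 4.
Labs Inc.'s induced payoffs are 3, 5, 7, 4, so Labs Inc. commits to R2. Subgame-perfect outcome: (R2, High) with payoffs (7, 7).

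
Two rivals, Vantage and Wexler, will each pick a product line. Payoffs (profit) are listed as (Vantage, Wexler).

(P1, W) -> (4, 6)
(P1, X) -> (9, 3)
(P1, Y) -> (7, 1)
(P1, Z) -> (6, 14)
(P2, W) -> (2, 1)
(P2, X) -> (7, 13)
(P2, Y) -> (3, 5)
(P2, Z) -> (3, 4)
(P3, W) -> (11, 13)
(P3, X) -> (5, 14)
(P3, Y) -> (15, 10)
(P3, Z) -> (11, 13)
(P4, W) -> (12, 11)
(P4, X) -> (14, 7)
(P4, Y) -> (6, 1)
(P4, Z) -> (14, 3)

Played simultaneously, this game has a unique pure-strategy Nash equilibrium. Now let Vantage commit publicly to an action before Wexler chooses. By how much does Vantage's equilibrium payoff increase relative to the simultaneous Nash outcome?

0

Wexler best-responds to each possible Vantage move:
- P1 → Wexler plays Z (best of 6, 3, 1, 14); Vantage gets 6.
- P2 → Wexler plays X (best of 1, 13, 5, 4); Vantage gets 7.
- P3 → Wexler plays X (best of 13, 14, 10, 13); Vantage gets 5.
- P4 → Wexler plays W (best of 11, 7, 1, 3); Vantage gets 12.
Maximizing over 6, 7, 5, 12, Vantage chooses P4. Subgame-perfect outcome: (P4, W) with payoffs (12, 11).
Under simultaneous play:
Vantage's best replies: W→P4; X→P4; Y→P3; Z→P4.
Wexler's best replies: P1→Z; P2→X; P3→X; P4→W.
Only (P4, W) has each player best-responding; Nash payoffs (12, 11).
Vantage's commitment gain: 12 − 12 = 0.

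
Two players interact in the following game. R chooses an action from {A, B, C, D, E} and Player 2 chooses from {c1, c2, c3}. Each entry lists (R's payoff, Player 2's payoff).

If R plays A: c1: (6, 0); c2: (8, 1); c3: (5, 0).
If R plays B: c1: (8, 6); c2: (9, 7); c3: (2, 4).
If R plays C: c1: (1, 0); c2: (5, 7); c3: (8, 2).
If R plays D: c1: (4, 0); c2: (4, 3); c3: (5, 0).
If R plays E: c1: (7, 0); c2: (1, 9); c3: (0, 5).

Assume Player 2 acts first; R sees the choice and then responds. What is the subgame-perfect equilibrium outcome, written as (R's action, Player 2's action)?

(B, c2)

R best-responds to each possible Player 2 move:
- c1: R compares 6, 8, 1, 4, 7 and picks B; Player 2 would get 6.
- c2: R compares 8, 9, 5, 4, 1 and picks B; Player 2 would get 7.
- c3: R compares 5, 2, 8, 5, 0 and picks C; Player 2 would get 2.
Player 2's induced payoffs are 6, 7, 2, so Player 2 commits to c2. Subgame-perfect outcome: (B, c2) with payoffs (9, 7).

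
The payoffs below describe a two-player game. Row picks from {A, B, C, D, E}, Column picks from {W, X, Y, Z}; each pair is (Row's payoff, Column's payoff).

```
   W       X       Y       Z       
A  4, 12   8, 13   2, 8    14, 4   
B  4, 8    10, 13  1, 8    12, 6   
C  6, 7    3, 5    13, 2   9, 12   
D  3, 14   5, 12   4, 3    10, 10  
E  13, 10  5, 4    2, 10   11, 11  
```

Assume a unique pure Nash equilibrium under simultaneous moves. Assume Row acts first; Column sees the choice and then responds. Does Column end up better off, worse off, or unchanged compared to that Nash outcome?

worse off

Column best-responds to each possible Row move:
- A: BR = X, leader payoff 8.
- B: BR = X, leader payoff 10.
- C: BR = Z, leader payoff 9.
- D: BR = W, leader payoff 3.
- E: BR = Z, leader payoff 11.
Row's induced payoffs are 8, 10, 9, 3, 11, so Row commits to E. Subgame-perfect outcome: (E, Z) with payoffs (11, 11).
Now find the simultaneous Nash equilibrium.
Row's best replies: W→E; X→B; Y→C; Z→A.
Column's best replies: A→X; B→X; C→Z; D→W; E→Z.
The unique mutual best reply is (B, X), giving (10, 13).
Column earns 11 sequentially versus 13 at the Nash outcome: worse off.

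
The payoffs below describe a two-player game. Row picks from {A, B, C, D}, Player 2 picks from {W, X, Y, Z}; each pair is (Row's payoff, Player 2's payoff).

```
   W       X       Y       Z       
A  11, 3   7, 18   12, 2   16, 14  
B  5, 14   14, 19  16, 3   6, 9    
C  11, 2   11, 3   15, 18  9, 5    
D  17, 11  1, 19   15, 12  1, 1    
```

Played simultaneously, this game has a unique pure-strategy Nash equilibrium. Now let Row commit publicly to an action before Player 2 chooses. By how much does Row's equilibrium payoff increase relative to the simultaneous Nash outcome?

1

Solve by backward induction (Row leads).
- A → Player 2 plays X (best of 3, 18, 2, 14); Row gets 7.
- B → Player 2 plays X (best of 14, 19, 3, 9); Row gets 14.
- C → Player 2 plays Y (best of 2, 3, 18, 5); Row gets 15.
- D → Player 2 plays X (best of 11, 19, 12, 1); Row gets 1.
Among 7, 14, 15, 1, the best is 15 at C. Subgame-perfect outcome: (C, Y) with payoffs (15, 18).
Now find the simultaneous Nash equilibrium.
Row's best replies: W→D; X→B; Y→B; Z→A.
Player 2's best replies: A→X; B→X; C→Y; D→X.
Only (B, X) has each player best-responding; Nash payoffs (14, 19).
Row's commitment gain: 15 − 14 = 1.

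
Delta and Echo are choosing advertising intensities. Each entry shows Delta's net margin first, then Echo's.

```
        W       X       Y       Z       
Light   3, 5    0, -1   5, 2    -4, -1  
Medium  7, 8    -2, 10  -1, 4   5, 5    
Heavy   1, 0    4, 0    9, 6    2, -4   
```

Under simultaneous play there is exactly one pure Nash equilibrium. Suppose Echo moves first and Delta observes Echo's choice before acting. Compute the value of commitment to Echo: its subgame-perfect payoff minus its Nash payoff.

2

Delta best-responds to each possible Echo move:
- W → Delta plays Medium (best of 3, 7, 1); Echo gets 8.
- X → Delta plays Heavy (best of 0, -2, 4); Echo gets 0.
- Y → Delta plays Heavy (best of 5, -1, 9); Echo gets 6.
- Z → Delta plays Medium (best of -4, 5, 2); Echo gets 5.
Maximizing over 8, 0, 6, 5, Echo chooses W. Subgame-perfect outcome: (Medium, W) with payoffs (7, 8).
Under simultaneous play:
Delta's best replies: W→Medium; X→Heavy; Y→Heavy; Z→Medium.
Echo's best replies: Light→W; Medium→X; Heavy→Y.
Only (Heavy, Y) has each player best-responding; Nash payoffs (9, 6).
Echo's commitment gain: 8 − 6 = 2.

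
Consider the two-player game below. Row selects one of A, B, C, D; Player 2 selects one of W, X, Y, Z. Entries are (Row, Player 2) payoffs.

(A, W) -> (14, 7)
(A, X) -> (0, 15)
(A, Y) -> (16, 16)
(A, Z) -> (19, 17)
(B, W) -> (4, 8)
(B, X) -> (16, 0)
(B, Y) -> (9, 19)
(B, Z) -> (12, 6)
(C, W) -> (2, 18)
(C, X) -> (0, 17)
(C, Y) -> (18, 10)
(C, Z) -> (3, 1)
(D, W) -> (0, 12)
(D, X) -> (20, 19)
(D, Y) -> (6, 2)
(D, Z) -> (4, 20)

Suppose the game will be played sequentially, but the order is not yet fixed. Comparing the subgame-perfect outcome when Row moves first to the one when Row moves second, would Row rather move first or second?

If Row leads: Player 2's best replies are A→Z, B→Y, C→W, D→Z; Row's induced payoffs 19, 9, 2, 4; outcome (A, Z), payoffs (19, 17).
If Player 2 leads: Row's best replies are W→A, X→D, Y→C, Z→A; Player 2's induced payoffs 7, 19, 10, 17; outcome (D, X), payoffs (20, 19).
Row gets 19 moving first and 20 moving second, so Row prefers to move second.

second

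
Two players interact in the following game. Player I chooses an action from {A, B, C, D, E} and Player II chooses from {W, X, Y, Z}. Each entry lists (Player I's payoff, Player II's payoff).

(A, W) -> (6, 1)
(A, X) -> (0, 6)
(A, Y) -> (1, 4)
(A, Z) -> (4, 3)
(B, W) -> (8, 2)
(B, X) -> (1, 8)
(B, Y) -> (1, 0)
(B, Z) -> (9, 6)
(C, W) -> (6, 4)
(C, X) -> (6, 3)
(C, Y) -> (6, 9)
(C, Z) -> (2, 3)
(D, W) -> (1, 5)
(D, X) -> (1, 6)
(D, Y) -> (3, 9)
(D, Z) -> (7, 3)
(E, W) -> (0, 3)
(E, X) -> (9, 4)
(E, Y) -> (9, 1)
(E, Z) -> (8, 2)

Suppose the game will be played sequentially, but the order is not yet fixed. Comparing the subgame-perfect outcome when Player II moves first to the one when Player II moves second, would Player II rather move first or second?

If Player I leads: Player II's best replies are A→X, B→X, C→Y, D→Y, E→X; Player I's induced payoffs 0, 1, 6, 3, 9; outcome (E, X), payoffs (9, 4).
If Player II leads: Player I's best replies are W→B, X→E, Y→E, Z→B; Player II's induced payoffs 2, 4, 1, 6; outcome (B, Z), payoffs (9, 6).
Player II gets 6 moving first and 4 moving second, so Player II prefers to move first.

first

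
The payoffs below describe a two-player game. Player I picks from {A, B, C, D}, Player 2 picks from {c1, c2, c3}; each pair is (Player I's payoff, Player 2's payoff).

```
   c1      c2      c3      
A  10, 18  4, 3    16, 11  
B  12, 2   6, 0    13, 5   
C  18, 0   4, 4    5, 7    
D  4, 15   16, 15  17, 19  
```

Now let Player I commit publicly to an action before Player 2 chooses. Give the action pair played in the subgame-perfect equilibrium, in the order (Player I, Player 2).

Backward induction with Player I moving first.
- A → Player 2 plays c1 (best of 18, 3, 11); Player I gets 10.
- B → Player 2 plays c3 (best of 2, 0, 5); Player I gets 13.
- C → Player 2 plays c3 (best of 0, 4, 7); Player I gets 5.
- D → Player 2 plays c3 (best of 15, 15, 19); Player I gets 17.
Player I's induced payoffs are 10, 13, 5, 17, so Player I commits to D. Subgame-perfect outcome: (D, c3) with payoffs (17, 19).

(D, c3)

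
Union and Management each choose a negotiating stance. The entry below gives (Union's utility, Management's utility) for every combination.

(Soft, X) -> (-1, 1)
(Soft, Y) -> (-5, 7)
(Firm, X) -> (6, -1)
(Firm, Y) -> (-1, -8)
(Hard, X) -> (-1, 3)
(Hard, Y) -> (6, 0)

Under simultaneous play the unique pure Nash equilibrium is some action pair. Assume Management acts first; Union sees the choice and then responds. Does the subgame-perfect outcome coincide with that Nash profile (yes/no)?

Backward induction with Management moving first.
- X: Union compares -1, 6, -1 and picks Firm; Management would get -1.
- Y: Union compares -5, -1, 6 and picks Hard; Management would get 0.
Maximizing over -1, 0, Management chooses Y. Subgame-perfect outcome: (Hard, Y) with payoffs (6, 0).
Under simultaneous play:
Union's best replies: X→Firm; Y→Hard.
Management's best replies: Soft→Y; Firm→X; Hard→X.
Only (Firm, X) has each player best-responding; Nash payoffs (6, -1).
Sequential outcome (Hard, Y) differs from the Nash profile (Firm, X).

no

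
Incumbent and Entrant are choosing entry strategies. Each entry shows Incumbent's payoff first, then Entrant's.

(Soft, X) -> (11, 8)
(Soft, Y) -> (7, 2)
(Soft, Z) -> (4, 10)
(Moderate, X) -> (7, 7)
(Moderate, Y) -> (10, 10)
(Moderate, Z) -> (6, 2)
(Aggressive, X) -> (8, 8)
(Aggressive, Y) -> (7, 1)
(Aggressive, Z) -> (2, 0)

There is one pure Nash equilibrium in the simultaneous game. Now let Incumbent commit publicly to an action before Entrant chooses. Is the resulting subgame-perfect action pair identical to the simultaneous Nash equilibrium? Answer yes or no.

Solve by backward induction (Incumbent leads).
- Soft: BR = Z, leader payoff 4.
- Moderate: BR = Y, leader payoff 10.
- Aggressive: BR = X, leader payoff 8.
Among 4, 10, 8, the best is 10 at Moderate. Subgame-perfect outcome: (Moderate, Y) with payoffs (10, 10).
Now find the simultaneous Nash equilibrium.
Incumbent's best replies: X→Soft; Y→Moderate; Z→Moderate.
Entrant's best replies: Soft→Z; Moderate→Y; Aggressive→X.
The unique mutual best reply is (Moderate, Y), giving (10, 10).
Sequential outcome (Moderate, Y) coincides with the Nash profile (Moderate, Y).

yes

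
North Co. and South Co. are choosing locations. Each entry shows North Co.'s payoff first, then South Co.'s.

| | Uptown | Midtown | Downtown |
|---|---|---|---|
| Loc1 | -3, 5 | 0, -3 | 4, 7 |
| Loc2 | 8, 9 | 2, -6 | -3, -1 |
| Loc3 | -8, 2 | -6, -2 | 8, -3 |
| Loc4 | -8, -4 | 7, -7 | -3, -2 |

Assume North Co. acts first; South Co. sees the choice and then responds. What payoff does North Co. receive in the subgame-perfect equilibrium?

Solve by backward induction (North Co. leads).
- Loc1 → South Co. plays Downtown (best of 5, -3, 7); North Co. gets 4.
- Loc2 → South Co. plays Uptown (best of 9, -6, -1); North Co. gets 8.
- Loc3 → South Co. plays Uptown (best of 2, -2, -3); North Co. gets -8.
- Loc4 → South Co. plays Downtown (best of -4, -7, -2); North Co. gets -3.
Among 4, 8, -8, -3, the best is 8 at Loc2. Subgame-perfect outcome: (Loc2, Uptown) with payoffs (8, 9).

8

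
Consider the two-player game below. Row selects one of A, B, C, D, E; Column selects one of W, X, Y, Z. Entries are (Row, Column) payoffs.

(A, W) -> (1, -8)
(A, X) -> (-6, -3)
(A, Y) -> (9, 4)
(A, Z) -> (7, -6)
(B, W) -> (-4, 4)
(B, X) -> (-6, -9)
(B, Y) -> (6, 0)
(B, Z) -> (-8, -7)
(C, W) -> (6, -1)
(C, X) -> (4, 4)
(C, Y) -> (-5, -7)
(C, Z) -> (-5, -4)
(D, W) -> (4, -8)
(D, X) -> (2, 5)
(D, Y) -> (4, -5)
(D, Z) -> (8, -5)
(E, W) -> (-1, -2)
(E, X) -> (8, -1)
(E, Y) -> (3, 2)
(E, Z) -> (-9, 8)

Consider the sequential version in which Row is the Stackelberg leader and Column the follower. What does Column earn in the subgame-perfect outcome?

4

Backward induction with Row moving first.
- A → Column plays Y (best of -8, -3, 4, -6); Row gets 9.
- B → Column plays W (best of 4, -9, 0, -7); Row gets -4.
- C → Column plays X (best of -1, 4, -7, -4); Row gets 4.
- D → Column plays X (best of -8, 5, -5, -5); Row gets 2.
- E → Column plays Z (best of -2, -1, 2, 8); Row gets -9.
Row's induced payoffs are 9, -4, 4, 2, -9, so Row commits to A. Subgame-perfect outcome: (A, Y) with payoffs (9, 4).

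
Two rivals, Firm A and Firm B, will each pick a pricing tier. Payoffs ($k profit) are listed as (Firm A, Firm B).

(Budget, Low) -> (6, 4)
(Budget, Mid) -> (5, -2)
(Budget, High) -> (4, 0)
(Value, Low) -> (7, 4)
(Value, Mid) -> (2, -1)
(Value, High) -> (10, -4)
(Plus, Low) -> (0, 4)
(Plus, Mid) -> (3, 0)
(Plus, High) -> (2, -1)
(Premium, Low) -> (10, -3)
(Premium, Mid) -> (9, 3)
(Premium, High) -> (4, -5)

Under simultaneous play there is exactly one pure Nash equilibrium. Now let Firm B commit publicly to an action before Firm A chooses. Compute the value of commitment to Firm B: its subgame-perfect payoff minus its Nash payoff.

0

Work backward from Firm A's decision.
- Low → Firm A plays Premium (best of 6, 7, 0, 10); Firm B gets -3.
- Mid → Firm A plays Premium (best of 5, 2, 3, 9); Firm B gets 3.
- High → Firm A plays Value (best of 4, 10, 2, 4); Firm B gets -4.
Among -3, 3, -4, the best is 3 at Mid. Subgame-perfect outcome: (Premium, Mid) with payoffs (9, 3).
Now find the simultaneous Nash equilibrium.
Firm A's best replies: Low→Premium; Mid→Premium; High→Value.
Firm B's best replies: Budget→Low; Value→Low; Plus→Low; Premium→Mid.
The unique mutual best reply is (Premium, Mid), giving (9, 3).
Firm B's commitment gain: 3 − 3 = 0.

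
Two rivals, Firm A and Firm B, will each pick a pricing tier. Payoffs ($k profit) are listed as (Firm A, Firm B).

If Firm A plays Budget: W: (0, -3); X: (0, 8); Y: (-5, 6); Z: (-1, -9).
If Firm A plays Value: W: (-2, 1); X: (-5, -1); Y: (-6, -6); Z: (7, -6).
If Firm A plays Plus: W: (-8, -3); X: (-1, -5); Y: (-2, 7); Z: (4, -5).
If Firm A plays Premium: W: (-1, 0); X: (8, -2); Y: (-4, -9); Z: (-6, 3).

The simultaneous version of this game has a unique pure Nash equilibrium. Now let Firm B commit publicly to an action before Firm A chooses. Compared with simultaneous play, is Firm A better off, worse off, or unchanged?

unchanged

Backward induction with Firm B moving first.
- W → Firm A plays Budget (best of 0, -2, -8, -1); Firm B gets -3.
- X → Firm A plays Premium (best of 0, -5, -1, 8); Firm B gets -2.
- Y → Firm A plays Plus (best of -5, -6, -2, -4); Firm B gets 7.
- Z → Firm A plays Value (best of -1, 7, 4, -6); Firm B gets -6.
Among -3, -2, 7, -6, the best is 7 at Y. Subgame-perfect outcome: (Plus, Y) with payoffs (-2, 7).
For the simultaneous game, intersect best replies.
Firm A's best replies: W→Budget; X→Premium; Y→Plus; Z→Value.
Firm B's best replies: Budget→X; Value→W; Plus→Y; Premium→Z.
Only (Plus, Y) has each player best-responding; Nash payoffs (-2, 7).
Firm A earns -2 sequentially versus -2 at the Nash outcome: unchanged.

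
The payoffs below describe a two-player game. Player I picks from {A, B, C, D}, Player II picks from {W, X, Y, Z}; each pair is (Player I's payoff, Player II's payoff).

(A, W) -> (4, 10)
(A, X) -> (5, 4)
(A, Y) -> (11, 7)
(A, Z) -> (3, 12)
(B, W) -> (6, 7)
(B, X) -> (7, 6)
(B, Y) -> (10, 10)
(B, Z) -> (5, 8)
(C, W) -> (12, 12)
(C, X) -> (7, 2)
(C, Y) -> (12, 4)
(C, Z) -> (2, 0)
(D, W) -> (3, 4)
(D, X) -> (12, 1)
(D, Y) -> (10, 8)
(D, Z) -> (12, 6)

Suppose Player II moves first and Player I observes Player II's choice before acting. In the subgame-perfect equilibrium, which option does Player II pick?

Player I best-responds to each possible Player II move:
- W → Player I plays C (best of 4, 6, 12, 3); Player II gets 12.
- X → Player I plays D (best of 5, 7, 7, 12); Player II gets 1.
- Y → Player I plays C (best of 11, 10, 12, 10); Player II gets 4.
- Z → Player I plays D (best of 3, 5, 2, 12); Player II gets 6.
Player II's induced payoffs are 12, 1, 4, 6, so Player II commits to W. Subgame-perfect outcome: (C, W) with payoffs (12, 12).

W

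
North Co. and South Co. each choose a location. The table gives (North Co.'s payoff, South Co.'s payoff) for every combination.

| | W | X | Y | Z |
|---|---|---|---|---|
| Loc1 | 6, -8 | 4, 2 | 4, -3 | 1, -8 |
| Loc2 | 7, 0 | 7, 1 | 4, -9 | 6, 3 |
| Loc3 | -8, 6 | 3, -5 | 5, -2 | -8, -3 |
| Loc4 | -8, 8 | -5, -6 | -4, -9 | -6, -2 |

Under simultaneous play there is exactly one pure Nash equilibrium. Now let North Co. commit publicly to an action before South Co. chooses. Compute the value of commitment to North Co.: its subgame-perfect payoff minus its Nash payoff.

South Co. best-responds to each possible North Co. move:
- Loc1: BR = X, leader payoff 4.
- Loc2: BR = Z, leader payoff 6.
- Loc3: BR = W, leader payoff -8.
- Loc4: BR = W, leader payoff -8.
Among 4, 6, -8, -8, the best is 6 at Loc2. Subgame-perfect outcome: (Loc2, Z) with payoffs (6, 3).
For the simultaneous game, intersect best replies.
North Co.'s best replies: W→Loc2; X→Loc2; Y→Loc3; Z→Loc2.
South Co.'s best replies: Loc1→X; Loc2→Z; Loc3→W; Loc4→W.
The unique mutual best reply is (Loc2, Z), giving (6, 3).
North Co.'s commitment gain: 6 − 6 = 0.

0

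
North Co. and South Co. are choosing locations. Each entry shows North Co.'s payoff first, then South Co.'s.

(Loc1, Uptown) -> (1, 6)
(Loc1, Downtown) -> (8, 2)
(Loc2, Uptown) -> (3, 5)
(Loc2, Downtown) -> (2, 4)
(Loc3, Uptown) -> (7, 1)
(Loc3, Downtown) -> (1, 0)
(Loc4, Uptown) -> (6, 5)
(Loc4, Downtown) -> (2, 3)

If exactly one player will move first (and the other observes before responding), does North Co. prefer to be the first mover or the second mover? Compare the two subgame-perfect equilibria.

If North Co. leads: South Co.'s best replies are Loc1→Uptown, Loc2→Uptown, Loc3→Uptown, Loc4→Uptown; North Co.'s induced payoffs 1, 3, 7, 6; outcome (Loc3, Uptown), payoffs (7, 1).
If South Co. leads: North Co.'s best replies are Uptown→Loc3, Downtown→Loc1; South Co.'s induced payoffs 1, 2; outcome (Loc1, Downtown), payoffs (8, 2).
North Co. gets 7 moving first and 8 moving second, so North Co. prefers to move second.

second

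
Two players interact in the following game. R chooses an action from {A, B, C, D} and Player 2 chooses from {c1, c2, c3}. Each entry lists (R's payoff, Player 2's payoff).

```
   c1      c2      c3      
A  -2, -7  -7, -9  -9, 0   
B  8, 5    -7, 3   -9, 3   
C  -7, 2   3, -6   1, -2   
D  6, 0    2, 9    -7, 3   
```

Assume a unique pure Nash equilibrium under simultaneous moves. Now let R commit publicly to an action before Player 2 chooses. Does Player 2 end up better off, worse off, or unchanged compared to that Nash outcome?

unchanged

Backward induction with R moving first.
- A: Player 2 compares -7, -9, 0 and picks c3; R would get -9.
- B: Player 2 compares 5, 3, 3 and picks c1; R would get 8.
- C: Player 2 compares 2, -6, -2 and picks c1; R would get -7.
- D: Player 2 compares 0, 9, 3 and picks c2; R would get 2.
R's induced payoffs are -9, 8, -7, 2, so R commits to B. Subgame-perfect outcome: (B, c1) with payoffs (8, 5).
Now find the simultaneous Nash equilibrium.
R's best replies: c1→B; c2→C; c3→C.
Player 2's best replies: A→c3; B→c1; C→c1; D→c2.
The unique mutual best reply is (B, c1), giving (8, 5).
Player 2 earns 5 sequentially versus 5 at the Nash outcome: unchanged.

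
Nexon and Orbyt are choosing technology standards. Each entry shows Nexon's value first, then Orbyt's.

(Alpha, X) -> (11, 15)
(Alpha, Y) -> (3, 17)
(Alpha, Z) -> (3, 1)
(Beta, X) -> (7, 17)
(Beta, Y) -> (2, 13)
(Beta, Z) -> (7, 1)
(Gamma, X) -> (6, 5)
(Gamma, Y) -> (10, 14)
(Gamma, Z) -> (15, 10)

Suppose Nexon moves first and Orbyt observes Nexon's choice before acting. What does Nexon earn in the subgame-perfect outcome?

10

Backward induction with Nexon moving first.
- Alpha → Orbyt plays Y (best of 15, 17, 1); Nexon gets 3.
- Beta → Orbyt plays X (best of 17, 13, 1); Nexon gets 7.
- Gamma → Orbyt plays Y (best of 5, 14, 10); Nexon gets 10.
Nexon's induced payoffs are 3, 7, 10, so Nexon commits to Gamma. Subgame-perfect outcome: (Gamma, Y) with payoffs (10, 14).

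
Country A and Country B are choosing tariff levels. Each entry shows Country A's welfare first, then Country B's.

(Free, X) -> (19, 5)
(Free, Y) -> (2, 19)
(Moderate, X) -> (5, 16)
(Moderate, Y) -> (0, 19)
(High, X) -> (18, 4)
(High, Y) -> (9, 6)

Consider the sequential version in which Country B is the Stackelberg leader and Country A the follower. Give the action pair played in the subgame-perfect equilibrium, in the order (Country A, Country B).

(High, Y)

Country A best-responds to each possible Country B move:
- X: BR = Free, leader payoff 5.
- Y: BR = High, leader payoff 6.
Among 5, 6, the best is 6 at Y. Subgame-perfect outcome: (High, Y) with payoffs (9, 6).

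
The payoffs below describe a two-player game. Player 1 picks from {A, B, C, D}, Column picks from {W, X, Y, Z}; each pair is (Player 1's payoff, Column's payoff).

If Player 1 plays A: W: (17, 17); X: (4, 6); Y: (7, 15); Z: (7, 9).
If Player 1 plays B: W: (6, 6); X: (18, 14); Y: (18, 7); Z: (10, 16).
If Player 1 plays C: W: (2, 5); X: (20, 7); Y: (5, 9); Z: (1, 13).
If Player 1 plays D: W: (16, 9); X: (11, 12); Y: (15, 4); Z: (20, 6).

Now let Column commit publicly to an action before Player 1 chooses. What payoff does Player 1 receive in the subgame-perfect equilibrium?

Player 1 best-responds to each possible Column move:
- W: BR = A, leader payoff 17.
- X: BR = C, leader payoff 7.
- Y: BR = B, leader payoff 7.
- Z: BR = D, leader payoff 6.
Among 17, 7, 7, 6, the best is 17 at W. Subgame-perfect outcome: (A, W) with payoffs (17, 17).

17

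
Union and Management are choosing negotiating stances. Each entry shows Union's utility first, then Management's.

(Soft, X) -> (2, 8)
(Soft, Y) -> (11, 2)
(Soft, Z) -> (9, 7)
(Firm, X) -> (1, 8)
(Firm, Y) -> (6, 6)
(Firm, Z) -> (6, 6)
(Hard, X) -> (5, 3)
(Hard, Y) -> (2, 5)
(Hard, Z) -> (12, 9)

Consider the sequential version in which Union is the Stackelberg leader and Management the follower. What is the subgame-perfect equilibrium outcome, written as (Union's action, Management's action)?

Solve by backward induction (Union leads).
- Soft: BR = X, leader payoff 2.
- Firm: BR = X, leader payoff 1.
- Hard: BR = Z, leader payoff 12.
Maximizing over 2, 1, 12, Union chooses Hard. Subgame-perfect outcome: (Hard, Z) with payoffs (12, 9).

(Hard, Z)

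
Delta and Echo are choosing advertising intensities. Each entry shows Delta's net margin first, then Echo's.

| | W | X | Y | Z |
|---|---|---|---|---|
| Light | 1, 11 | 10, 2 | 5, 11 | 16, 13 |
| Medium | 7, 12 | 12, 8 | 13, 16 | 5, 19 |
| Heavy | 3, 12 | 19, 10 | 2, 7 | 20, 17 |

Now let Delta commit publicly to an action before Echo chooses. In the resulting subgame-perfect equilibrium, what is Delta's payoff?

20

Work backward from Echo's decision.
- Light: BR = Z, leader payoff 16.
- Medium: BR = Z, leader payoff 5.
- Heavy: BR = Z, leader payoff 20.
Maximizing over 16, 5, 20, Delta chooses Heavy. Subgame-perfect outcome: (Heavy, Z) with payoffs (20, 17).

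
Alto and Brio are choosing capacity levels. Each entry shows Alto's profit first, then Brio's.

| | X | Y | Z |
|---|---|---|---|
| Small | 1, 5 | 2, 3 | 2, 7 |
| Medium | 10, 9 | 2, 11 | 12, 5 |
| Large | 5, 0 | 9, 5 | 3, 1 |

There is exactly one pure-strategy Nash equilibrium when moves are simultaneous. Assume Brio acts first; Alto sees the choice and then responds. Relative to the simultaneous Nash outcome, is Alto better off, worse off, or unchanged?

Alto best-responds to each possible Brio move:
- X → Alto plays Medium (best of 1, 10, 5); Brio gets 9.
- Y → Alto plays Large (best of 2, 2, 9); Brio gets 5.
- Z → Alto plays Medium (best of 2, 12, 3); Brio gets 5.
Among 9, 5, 5, the best is 9 at X. Subgame-perfect outcome: (Medium, X) with payoffs (10, 9).
Under simultaneous play:
Alto's best replies: X→Medium; Y→Large; Z→Medium.
Brio's best replies: Small→Z; Medium→Y; Large→Y.
Only (Large, Y) has each player best-responding; Nash payoffs (9, 5).
Alto earns 10 sequentially versus 9 at the Nash outcome: better off.

better off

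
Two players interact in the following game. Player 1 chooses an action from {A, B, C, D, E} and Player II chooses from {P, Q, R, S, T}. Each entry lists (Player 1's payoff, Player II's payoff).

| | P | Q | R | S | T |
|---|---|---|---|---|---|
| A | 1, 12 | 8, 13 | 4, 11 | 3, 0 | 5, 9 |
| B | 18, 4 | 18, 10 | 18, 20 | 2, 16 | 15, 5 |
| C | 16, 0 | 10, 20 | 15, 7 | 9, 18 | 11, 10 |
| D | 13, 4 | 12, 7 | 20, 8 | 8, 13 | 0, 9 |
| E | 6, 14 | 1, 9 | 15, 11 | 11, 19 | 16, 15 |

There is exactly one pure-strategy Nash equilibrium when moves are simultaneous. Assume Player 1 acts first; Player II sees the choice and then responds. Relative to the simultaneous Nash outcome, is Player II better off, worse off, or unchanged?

better off

Player II best-responds to each possible Player 1 move:
- A: Player II compares 12, 13, 11, 0, 9 and picks Q; Player 1 would get 8.
- B: Player II compares 4, 10, 20, 16, 5 and picks R; Player 1 would get 18.
- C: Player II compares 0, 20, 7, 18, 10 and picks Q; Player 1 would get 10.
- D: Player II compares 4, 7, 8, 13, 9 and picks S; Player 1 would get 8.
- E: Player II compares 14, 9, 11, 19, 15 and picks S; Player 1 would get 11.
Player 1's induced payoffs are 8, 18, 10, 8, 11, so Player 1 commits to B. Subgame-perfect outcome: (B, R) with payoffs (18, 20).
Now find the simultaneous Nash equilibrium.
Player 1's best replies: P→B; Q→B; R→D; S→E; T→E.
Player II's best replies: A→Q; B→R; C→Q; D→S; E→S.
The unique mutual best reply is (E, S), giving (11, 19).
Player II earns 20 sequentially versus 19 at the Nash outcome: better off.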